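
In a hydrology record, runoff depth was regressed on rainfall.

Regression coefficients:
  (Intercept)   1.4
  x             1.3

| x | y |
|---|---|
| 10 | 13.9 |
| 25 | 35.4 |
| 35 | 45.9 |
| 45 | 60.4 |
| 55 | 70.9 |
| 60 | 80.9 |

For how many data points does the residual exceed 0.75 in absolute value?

4

x=10: ŷ = 1.4 + 1.3·10 = 14.4; r = 13.9 − 14.4 = -0.5
x=25: ŷ = 1.4 + 1.3·25 = 33.9; r = 35.4 − 33.9 = 1.5
x=35: ŷ = 1.4 + 1.3·35 = 46.9; r = 45.9 − 46.9 = -1
x=45: ŷ = 1.4 + 1.3·45 = 59.9; r = 60.4 − 59.9 = 0.5
x=55: ŷ = 1.4 + 1.3·55 = 72.9; r = 70.9 − 72.9 = -2
x=60: ŷ = 1.4 + 1.3·60 = 79.4; r = 80.9 − 79.4 = 1.5
|r| > 0.75: x=25 (|r|=1.5), x=35 (|r|=1), x=55 (|r|=2), x=60 (|r|=1.5) → 4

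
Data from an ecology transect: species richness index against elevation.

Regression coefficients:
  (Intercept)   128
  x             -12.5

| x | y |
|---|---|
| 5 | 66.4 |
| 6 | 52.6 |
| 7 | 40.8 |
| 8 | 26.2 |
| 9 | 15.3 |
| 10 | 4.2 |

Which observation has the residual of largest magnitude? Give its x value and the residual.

x = 8, r = -1.8

x=5: ŷ = 128 − 12.5·5 = 65.5; r = 66.4 − 65.5 = 0.9
x=6: ŷ = 128 − 12.5·6 = 53; r = 52.6 − 53 = -0.4
x=7: ŷ = 128 − 12.5·7 = 40.5; r = 40.8 − 40.5 = 0.3
x=8: ŷ = 128 − 12.5·8 = 28; r = 26.2 − 28 = -1.8
x=9: ŷ = 128 − 12.5·9 = 15.5; r = 15.3 − 15.5 = -0.2
x=10: ŷ = 128 − 12.5·10 = 3; r = 4.2 − 3 = 1.2
Largest |r| is 1.8 at x = 8, residual -1.8.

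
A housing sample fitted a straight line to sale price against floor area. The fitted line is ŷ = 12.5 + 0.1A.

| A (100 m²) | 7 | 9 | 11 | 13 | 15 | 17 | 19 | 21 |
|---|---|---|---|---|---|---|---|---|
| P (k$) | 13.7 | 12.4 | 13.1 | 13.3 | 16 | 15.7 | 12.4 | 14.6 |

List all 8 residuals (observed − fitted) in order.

A=7: ŷ = 12.5 + 0.1·7 = 13.2; r = 13.7 − 13.2 = 0.5
A=9: ŷ = 12.5 + 0.1·9 = 13.4; r = 12.4 − 13.4 = -1
A=11: ŷ = 12.5 + 0.1·11 = 13.6; r = 13.1 − 13.6 = -0.5
A=13: ŷ = 12.5 + 0.1·13 = 13.8; r = 13.3 − 13.8 = -0.5
A=15: ŷ = 12.5 + 0.1·15 = 14; r = 16 − 14 = 2
A=17: ŷ = 12.5 + 0.1·17 = 14.2; r = 15.7 − 14.2 = 1.5
A=19: ŷ = 12.5 + 0.1·19 = 14.4; r = 12.4 − 14.4 = -2
A=21: ŷ = 12.5 + 0.1·21 = 14.6; r = 14.6 − 14.6 = 0

0.5, -1, -0.5, -0.5, 2, 1.5, -2, 0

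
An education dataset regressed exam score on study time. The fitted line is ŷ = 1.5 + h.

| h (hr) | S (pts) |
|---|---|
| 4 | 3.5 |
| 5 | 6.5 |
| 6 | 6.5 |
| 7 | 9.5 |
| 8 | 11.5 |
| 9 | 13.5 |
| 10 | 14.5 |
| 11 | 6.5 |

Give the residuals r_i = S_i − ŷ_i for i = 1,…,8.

-2, 0, -1, 1, 2, 3, 3, -6

h=4: ŷ = 1.5 + 4 = 5.5; r = 3.5 − 5.5 = -2
h=5: ŷ = 1.5 + 5 = 6.5; r = 6.5 − 6.5 = 0
h=6: ŷ = 1.5 + 6 = 7.5; r = 6.5 − 7.5 = -1
h=7: ŷ = 1.5 + 7 = 8.5; r = 9.5 − 8.5 = 1
h=8: ŷ = 1.5 + 8 = 9.5; r = 11.5 − 9.5 = 2
h=9: ŷ = 1.5 + 9 = 10.5; r = 13.5 − 10.5 = 3
h=10: ŷ = 1.5 + 10 = 11.5; r = 14.5 − 11.5 = 3
h=11: ŷ = 1.5 + 11 = 12.5; r = 6.5 − 12.5 = -6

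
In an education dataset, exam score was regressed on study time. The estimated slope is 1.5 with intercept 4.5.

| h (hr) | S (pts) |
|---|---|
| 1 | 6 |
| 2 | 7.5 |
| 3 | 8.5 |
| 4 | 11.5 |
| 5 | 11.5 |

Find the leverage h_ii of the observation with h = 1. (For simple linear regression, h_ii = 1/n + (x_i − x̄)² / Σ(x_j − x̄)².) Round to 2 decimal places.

h̄ = (1 + 2 + 3 + 4 + 5)/5 = 3
Σ(h − h̄)² = 4 + 1 + 0 + 1 + 4 = 10
h = 1/5 + (-2)²/10 = 0.2 + 0.4 = 0.60

h = 0.60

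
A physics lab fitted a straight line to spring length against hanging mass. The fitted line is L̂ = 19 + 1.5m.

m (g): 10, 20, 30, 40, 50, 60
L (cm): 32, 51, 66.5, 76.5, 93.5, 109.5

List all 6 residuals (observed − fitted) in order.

m=10: L̂ = 19 + 1.5·10 = 34; e = 32 − 34 = -2
m=20: L̂ = 19 + 1.5·20 = 49; e = 51 − 49 = 2
m=30: L̂ = 19 + 1.5·30 = 64; e = 66.5 − 64 = 2.5
m=40: L̂ = 19 + 1.5·40 = 79; e = 76.5 − 79 = -2.5
m=50: L̂ = 19 + 1.5·50 = 94; e = 93.5 − 94 = -0.5
m=60: L̂ = 19 + 1.5·60 = 109; e = 109.5 − 109 = 0.5

-2, 2, 2.5, -2.5, -0.5, 0.5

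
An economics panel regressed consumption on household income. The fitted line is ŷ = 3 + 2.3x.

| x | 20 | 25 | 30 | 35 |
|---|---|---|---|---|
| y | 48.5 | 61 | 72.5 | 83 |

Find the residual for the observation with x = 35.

ŷ = 3 + 2.3·35 = 83.5
e = 83 − 83.5 = -0.5

e = -0.5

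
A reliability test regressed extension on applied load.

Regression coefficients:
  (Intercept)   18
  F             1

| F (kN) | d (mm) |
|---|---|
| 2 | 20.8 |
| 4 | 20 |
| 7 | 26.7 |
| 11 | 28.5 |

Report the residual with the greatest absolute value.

e = -2

F=2: d̂ = 18 + 2 = 20; e = 20.8 − 20 = 0.8
F=4: d̂ = 18 + 4 = 22; e = 20 − 22 = -2
F=7: d̂ = 18 + 7 = 25; e = 26.7 − 25 = 1.7
F=11: d̂ = 18 + 11 = 29; e = 28.5 − 29 = -0.5
Largest |e| is 2 at F = 4, residual -2.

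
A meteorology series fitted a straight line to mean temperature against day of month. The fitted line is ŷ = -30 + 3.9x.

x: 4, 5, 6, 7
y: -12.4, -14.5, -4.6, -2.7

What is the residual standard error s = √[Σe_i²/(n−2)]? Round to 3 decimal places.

s = 3.464

x=4: ŷ = -30 + 3.9·4 = -14.4; e = -12.4 − (-14.4) = 2
x=5: ŷ = -30 + 3.9·5 = -10.5; e = -14.5 − (-10.5) = -4
x=6: ŷ = -30 + 3.9·6 = -6.6; e = -4.6 − (-6.6) = 2
x=7: ŷ = -30 + 3.9·7 = -2.7; e = -2.7 − (-2.7) = 0
SSE = 4 + 16 + 4 + 0 = 24
s = √(24/2) = √12 ≈ 3.464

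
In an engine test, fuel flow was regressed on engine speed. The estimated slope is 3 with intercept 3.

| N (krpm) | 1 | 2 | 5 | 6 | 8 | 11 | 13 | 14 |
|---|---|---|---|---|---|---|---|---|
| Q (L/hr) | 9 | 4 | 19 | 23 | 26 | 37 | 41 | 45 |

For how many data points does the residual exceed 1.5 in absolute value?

N=1: Q̂ = 3 + 3·1 = 6; e = 9 − 6 = 3
N=2: Q̂ = 3 + 3·2 = 9; e = 4 − 9 = -5
N=5: Q̂ = 3 + 3·5 = 18; e = 19 − 18 = 1
N=6: Q̂ = 3 + 3·6 = 21; e = 23 − 21 = 2
N=8: Q̂ = 3 + 3·8 = 27; e = 26 − 27 = -1
N=11: Q̂ = 3 + 3·11 = 36; e = 37 − 36 = 1
N=13: Q̂ = 3 + 3·13 = 42; e = 41 − 42 = -1
N=14: Q̂ = 3 + 3·14 = 45; e = 45 − 45 = 0
|e| > 1.5: N=1 (|e|=3), N=2 (|e|=5), N=6 (|e|=2) → 3

3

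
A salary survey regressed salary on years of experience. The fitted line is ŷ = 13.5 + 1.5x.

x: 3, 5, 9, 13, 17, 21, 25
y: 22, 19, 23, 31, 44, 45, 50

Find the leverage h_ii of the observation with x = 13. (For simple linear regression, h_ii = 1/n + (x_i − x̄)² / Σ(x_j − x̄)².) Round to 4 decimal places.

h = 0.1431

x̄ = (3 + 5 + 9 + 13 + 17 + 21 + 25)/7 = 13.2857
Σ(x − x̄)² = 105.796 + 68.6531 + 18.3673 + 0.0816327 + 13.7959 + 59.5102 + 137.224 = 403.429
h = 1/7 + (-0.285714)²/403.429 = 0.142857 + 0.000202347 = 0.1431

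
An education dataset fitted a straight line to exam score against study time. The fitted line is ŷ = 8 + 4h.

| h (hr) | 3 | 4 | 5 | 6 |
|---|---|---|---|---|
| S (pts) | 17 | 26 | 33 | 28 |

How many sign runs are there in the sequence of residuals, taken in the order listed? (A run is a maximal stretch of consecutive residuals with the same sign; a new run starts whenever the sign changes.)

h=3: ŷ = 8 + 4·3 = 20; e = 17 − 20 = -3
h=4: ŷ = 8 + 4·4 = 24; e = 26 − 24 = 2
h=5: ŷ = 8 + 4·5 = 28; e = 33 − 28 = 5
h=6: ŷ = 8 + 4·6 = 32; e = 28 − 32 = -4
Signs: − + + −
Runs: −×1, +×2, −×1 → 3

3 runs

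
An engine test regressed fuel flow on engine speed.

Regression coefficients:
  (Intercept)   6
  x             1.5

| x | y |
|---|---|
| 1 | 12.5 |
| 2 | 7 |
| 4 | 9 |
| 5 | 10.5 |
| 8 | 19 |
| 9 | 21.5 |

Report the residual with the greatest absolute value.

x=1: ŷ = 6 + 1.5·1 = 7.5; e = 12.5 − 7.5 = 5
x=2: ŷ = 6 + 1.5·2 = 9; e = 7 − 9 = -2
x=4: ŷ = 6 + 1.5·4 = 12; e = 9 − 12 = -3
x=5: ŷ = 6 + 1.5·5 = 13.5; e = 10.5 − 13.5 = -3
x=8: ŷ = 6 + 1.5·8 = 18; e = 19 − 18 = 1
x=9: ŷ = 6 + 1.5·9 = 19.5; e = 21.5 − 19.5 = 2
Largest |e| is 5 at x = 1, residual 5.

e = 5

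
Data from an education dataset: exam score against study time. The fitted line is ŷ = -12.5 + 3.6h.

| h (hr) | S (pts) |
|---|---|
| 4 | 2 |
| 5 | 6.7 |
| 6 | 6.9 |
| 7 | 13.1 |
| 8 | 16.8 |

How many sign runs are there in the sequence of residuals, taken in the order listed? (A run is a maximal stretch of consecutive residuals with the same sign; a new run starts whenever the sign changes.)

h=4: ŷ = -12.5 + 3.6·4 = 1.9; r = 2 − 1.9 = 0.1
h=5: ŷ = -12.5 + 3.6·5 = 5.5; r = 6.7 − 5.5 = 1.2
h=6: ŷ = -12.5 + 3.6·6 = 9.1; r = 6.9 − 9.1 = -2.2
h=7: ŷ = -12.5 + 3.6·7 = 12.7; r = 13.1 − 12.7 = 0.4
h=8: ŷ = -12.5 + 3.6·8 = 16.3; r = 16.8 − 16.3 = 0.5
Signs: + + − + +
Runs: +×2, −×1, +×2 → 3

3 runs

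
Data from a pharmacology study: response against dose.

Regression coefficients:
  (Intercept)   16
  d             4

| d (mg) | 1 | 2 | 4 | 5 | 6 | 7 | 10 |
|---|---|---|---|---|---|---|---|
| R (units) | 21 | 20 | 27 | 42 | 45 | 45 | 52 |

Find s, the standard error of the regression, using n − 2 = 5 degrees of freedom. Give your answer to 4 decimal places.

s = 4.8990

d=1: ŷ = 16 + 4·1 = 20; e = 21 − 20 = 1
d=2: ŷ = 16 + 4·2 = 24; e = 20 − 24 = -4
d=4: ŷ = 16 + 4·4 = 32; e = 27 − 32 = -5
d=5: ŷ = 16 + 4·5 = 36; e = 42 − 36 = 6
d=6: ŷ = 16 + 4·6 = 40; e = 45 − 40 = 5
d=7: ŷ = 16 + 4·7 = 44; e = 45 − 44 = 1
d=10: ŷ = 16 + 4·10 = 56; e = 52 − 56 = -4
SSE = 1 + 16 + 25 + 36 + 25 + 1 + 16 = 120
s = √(120/5) = √24 ≈ 4.8990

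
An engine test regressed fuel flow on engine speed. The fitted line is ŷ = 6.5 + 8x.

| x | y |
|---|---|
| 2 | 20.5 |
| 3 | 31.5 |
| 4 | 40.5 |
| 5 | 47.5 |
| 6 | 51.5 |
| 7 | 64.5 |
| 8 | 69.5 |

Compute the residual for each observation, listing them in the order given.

x=2: ŷ = 6.5 + 8·2 = 22.5; e = 20.5 − 22.5 = -2
x=3: ŷ = 6.5 + 8·3 = 30.5; e = 31.5 − 30.5 = 1
x=4: ŷ = 6.5 + 8·4 = 38.5; e = 40.5 − 38.5 = 2
x=5: ŷ = 6.5 + 8·5 = 46.5; e = 47.5 − 46.5 = 1
x=6: ŷ = 6.5 + 8·6 = 54.5; e = 51.5 − 54.5 = -3
x=7: ŷ = 6.5 + 8·7 = 62.5; e = 64.5 − 62.5 = 2
x=8: ŷ = 6.5 + 8·8 = 70.5; e = 69.5 − 70.5 = -1

-2, 1, 2, 1, -3, 2, -1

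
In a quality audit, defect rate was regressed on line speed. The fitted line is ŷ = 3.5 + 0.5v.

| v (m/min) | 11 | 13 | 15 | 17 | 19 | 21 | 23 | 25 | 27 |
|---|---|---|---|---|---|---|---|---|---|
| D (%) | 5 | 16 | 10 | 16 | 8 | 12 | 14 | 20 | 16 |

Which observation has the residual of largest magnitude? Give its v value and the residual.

v = 13, r = 6

v=11: ŷ = 3.5 + 0.5·11 = 9; r = 5 − 9 = -4
v=13: ŷ = 3.5 + 0.5·13 = 10; r = 16 − 10 = 6
v=15: ŷ = 3.5 + 0.5·15 = 11; r = 10 − 11 = -1
v=17: ŷ = 3.5 + 0.5·17 = 12; r = 16 − 12 = 4
v=19: ŷ = 3.5 + 0.5·19 = 13; r = 8 − 13 = -5
v=21: ŷ = 3.5 + 0.5·21 = 14; r = 12 − 14 = -2
v=23: ŷ = 3.5 + 0.5·23 = 15; r = 14 − 15 = -1
v=25: ŷ = 3.5 + 0.5·25 = 16; r = 20 − 16 = 4
v=27: ŷ = 3.5 + 0.5·27 = 17; r = 16 − 17 = -1
Largest |r| is 6 at v = 13, residual 6.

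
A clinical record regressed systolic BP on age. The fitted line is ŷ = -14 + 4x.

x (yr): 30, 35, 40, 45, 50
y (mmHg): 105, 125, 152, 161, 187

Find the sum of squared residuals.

SSE = 64

x=30: ŷ = -14 + 4·30 = 106; r = 105 − 106 = -1
x=35: ŷ = -14 + 4·35 = 126; r = 125 − 126 = -1
x=40: ŷ = -14 + 4·40 = 146; r = 152 − 146 = 6
x=45: ŷ = -14 + 4·45 = 166; r = 161 − 166 = -5
x=50: ŷ = -14 + 4·50 = 186; r = 187 − 186 = 1
SSE = 1 + 1 + 36 + 25 + 1 = 64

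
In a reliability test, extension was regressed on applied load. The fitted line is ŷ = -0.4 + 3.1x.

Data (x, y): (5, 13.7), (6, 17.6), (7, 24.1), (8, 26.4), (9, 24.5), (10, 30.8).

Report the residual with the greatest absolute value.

e = -3

x=5: ŷ = -0.4 + 3.1·5 = 15.1; e = 13.7 − 15.1 = -1.4
x=6: ŷ = -0.4 + 3.1·6 = 18.2; e = 17.6 − 18.2 = -0.6
x=7: ŷ = -0.4 + 3.1·7 = 21.3; e = 24.1 − 21.3 = 2.8
x=8: ŷ = -0.4 + 3.1·8 = 24.4; e = 26.4 − 24.4 = 2
x=9: ŷ = -0.4 + 3.1·9 = 27.5; e = 24.5 − 27.5 = -3
x=10: ŷ = -0.4 + 3.1·10 = 30.6; e = 30.8 − 30.6 = 0.2
Largest |e| is 3 at x = 9, residual -3.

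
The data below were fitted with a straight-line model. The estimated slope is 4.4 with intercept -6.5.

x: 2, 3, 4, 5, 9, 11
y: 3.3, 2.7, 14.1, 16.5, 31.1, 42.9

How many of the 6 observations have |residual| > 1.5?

3

x=2: ŷ = -6.5 + 4.4·2 = 2.3; r = 3.3 − 2.3 = 1
x=3: ŷ = -6.5 + 4.4·3 = 6.7; r = 2.7 − 6.7 = -4
x=4: ŷ = -6.5 + 4.4·4 = 11.1; r = 14.1 − 11.1 = 3
x=5: ŷ = -6.5 + 4.4·5 = 15.5; r = 16.5 − 15.5 = 1
x=9: ŷ = -6.5 + 4.4·9 = 33.1; r = 31.1 − 33.1 = -2
x=11: ŷ = -6.5 + 4.4·11 = 41.9; r = 42.9 − 41.9 = 1
|r| > 1.5: x=3 (|r|=4), x=4 (|r|=3), x=9 (|r|=2) → 3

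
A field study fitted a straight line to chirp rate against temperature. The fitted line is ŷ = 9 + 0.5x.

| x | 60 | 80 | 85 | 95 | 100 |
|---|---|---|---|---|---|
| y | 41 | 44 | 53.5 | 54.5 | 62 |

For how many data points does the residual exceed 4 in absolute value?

1

x=60: ŷ = 9 + 0.5·60 = 39; r = 41 − 39 = 2
x=80: ŷ = 9 + 0.5·80 = 49; r = 44 − 49 = -5
x=85: ŷ = 9 + 0.5·85 = 51.5; r = 53.5 − 51.5 = 2
x=95: ŷ = 9 + 0.5·95 = 56.5; r = 54.5 − 56.5 = -2
x=100: ŷ = 9 + 0.5·100 = 59; r = 62 − 59 = 3
|r| > 4: x=80 (|r|=5) → 1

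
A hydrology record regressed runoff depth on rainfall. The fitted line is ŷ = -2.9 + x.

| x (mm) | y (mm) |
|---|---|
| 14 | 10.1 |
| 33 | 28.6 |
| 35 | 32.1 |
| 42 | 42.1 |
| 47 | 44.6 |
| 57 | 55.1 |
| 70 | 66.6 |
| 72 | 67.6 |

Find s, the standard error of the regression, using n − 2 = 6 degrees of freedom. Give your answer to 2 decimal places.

s = 1.63

x=14: ŷ = -2.9 + 14 = 11.1; e = 10.1 − 11.1 = -1
x=33: ŷ = -2.9 + 33 = 30.1; e = 28.6 − 30.1 = -1.5
x=35: ŷ = -2.9 + 35 = 32.1; e = 32.1 − 32.1 = 0
x=42: ŷ = -2.9 + 42 = 39.1; e = 42.1 − 39.1 = 3
x=47: ŷ = -2.9 + 47 = 44.1; e = 44.6 − 44.1 = 0.5
x=57: ŷ = -2.9 + 57 = 54.1; e = 55.1 − 54.1 = 1
x=70: ŷ = -2.9 + 70 = 67.1; e = 66.6 − 67.1 = -0.5
x=72: ŷ = -2.9 + 72 = 69.1; e = 67.6 − 69.1 = -1.5
SSE = 1 + 2.25 + 0 + 9 + 0.25 + 1 + 0.25 + 2.25 = 16
s = √(16/6) = √2.66667 ≈ 1.63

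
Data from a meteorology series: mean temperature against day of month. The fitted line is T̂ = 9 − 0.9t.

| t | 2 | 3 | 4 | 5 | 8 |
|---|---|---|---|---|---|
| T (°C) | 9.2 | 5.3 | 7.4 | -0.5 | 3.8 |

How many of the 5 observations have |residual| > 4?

1

t=2: T̂ = 9 − 0.9·2 = 7.2; r = 9.2 − 7.2 = 2
t=3: T̂ = 9 − 0.9·3 = 6.3; r = 5.3 − 6.3 = -1
t=4: T̂ = 9 − 0.9·4 = 5.4; r = 7.4 − 5.4 = 2
t=5: T̂ = 9 − 0.9·5 = 4.5; r = -0.5 − 4.5 = -5
t=8: T̂ = 9 − 0.9·8 = 1.8; r = 3.8 − 1.8 = 2
|r| > 4: t=5 (|r|=5) → 1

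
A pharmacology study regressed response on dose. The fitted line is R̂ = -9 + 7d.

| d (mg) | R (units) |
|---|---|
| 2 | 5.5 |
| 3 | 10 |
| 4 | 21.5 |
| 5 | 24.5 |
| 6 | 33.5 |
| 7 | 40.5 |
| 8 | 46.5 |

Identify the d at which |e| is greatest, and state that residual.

d = 4, e = 2.5

d=2: R̂ = -9 + 7·2 = 5; e = 5.5 − 5 = 0.5
d=3: R̂ = -9 + 7·3 = 12; e = 10 − 12 = -2
d=4: R̂ = -9 + 7·4 = 19; e = 21.5 − 19 = 2.5
d=5: R̂ = -9 + 7·5 = 26; e = 24.5 − 26 = -1.5
d=6: R̂ = -9 + 7·6 = 33; e = 33.5 − 33 = 0.5
d=7: R̂ = -9 + 7·7 = 40; e = 40.5 − 40 = 0.5
d=8: R̂ = -9 + 7·8 = 47; e = 46.5 − 47 = -0.5
Largest |e| is 2.5 at d = 4, residual 2.5.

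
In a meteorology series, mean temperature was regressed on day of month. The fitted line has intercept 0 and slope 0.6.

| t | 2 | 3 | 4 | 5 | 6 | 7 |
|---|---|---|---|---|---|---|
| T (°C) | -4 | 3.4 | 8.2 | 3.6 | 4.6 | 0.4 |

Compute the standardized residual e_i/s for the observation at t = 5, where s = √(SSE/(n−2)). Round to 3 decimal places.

0.135

t=2: ŷ = 0.6·2 = 1.2; e = -4 − 1.2 = -5.2
t=3: ŷ = 0.6·3 = 1.8; e = 3.4 − 1.8 = 1.6
t=4: ŷ = 0.6·4 = 2.4; e = 8.2 − 2.4 = 5.8
t=5: ŷ = 0.6·5 = 3; e = 3.6 − 3 = 0.6
t=6: ŷ = 0.6·6 = 3.6; e = 4.6 − 3.6 = 1
t=7: ŷ = 0.6·7 = 4.2; e = 0.4 − 4.2 = -3.8
SSE = 27.04 + 2.56 + 33.64 + 0.36 + 1 + 14.44 = 79.04
s = √(79.04/4) = 4.44522
e/s = 0.6 / 4.44522 = 0.135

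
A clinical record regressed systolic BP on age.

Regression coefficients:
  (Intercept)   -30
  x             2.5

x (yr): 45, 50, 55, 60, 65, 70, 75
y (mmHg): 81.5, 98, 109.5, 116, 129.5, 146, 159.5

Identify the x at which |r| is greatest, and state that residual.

x=45: ŷ = -30 + 2.5·45 = 82.5; r = 81.5 − 82.5 = -1
x=50: ŷ = -30 + 2.5·50 = 95; r = 98 − 95 = 3
x=55: ŷ = -30 + 2.5·55 = 107.5; r = 109.5 − 107.5 = 2
x=60: ŷ = -30 + 2.5·60 = 120; r = 116 − 120 = -4
x=65: ŷ = -30 + 2.5·65 = 132.5; r = 129.5 − 132.5 = -3
x=70: ŷ = -30 + 2.5·70 = 145; r = 146 − 145 = 1
x=75: ŷ = -30 + 2.5·75 = 157.5; r = 159.5 − 157.5 = 2
Largest |r| is 4 at x = 60, residual -4.

x = 60, r = -4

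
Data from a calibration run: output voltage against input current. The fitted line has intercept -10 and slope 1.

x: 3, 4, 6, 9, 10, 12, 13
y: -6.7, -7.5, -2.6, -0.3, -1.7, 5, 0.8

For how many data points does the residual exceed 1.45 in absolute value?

4

x=3: ŷ = -10 + 3 = -7; r = -6.7 − (-7) = 0.3
x=4: ŷ = -10 + 4 = -6; r = -7.5 − (-6) = -1.5
x=6: ŷ = -10 + 6 = -4; r = -2.6 − (-4) = 1.4
x=9: ŷ = -10 + 9 = -1; r = -0.3 − (-1) = 0.7
x=10: ŷ = -10 + 10 = 0; r = -1.7 − 0 = -1.7
x=12: ŷ = -10 + 12 = 2; r = 5 − 2 = 3
x=13: ŷ = -10 + 13 = 3; r = 0.8 − 3 = -2.2
|r| > 1.45: x=4 (|r|=1.5), x=10 (|r|=1.7), x=12 (|r|=3), x=13 (|r|=2.2) → 4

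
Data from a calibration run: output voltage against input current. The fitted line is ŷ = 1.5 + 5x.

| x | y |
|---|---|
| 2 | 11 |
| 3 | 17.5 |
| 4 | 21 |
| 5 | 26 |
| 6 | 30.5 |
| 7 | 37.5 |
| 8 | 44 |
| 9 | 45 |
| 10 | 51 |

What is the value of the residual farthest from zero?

e = 2.5

x=2: ŷ = 1.5 + 5·2 = 11.5; e = 11 − 11.5 = -0.5
x=3: ŷ = 1.5 + 5·3 = 16.5; e = 17.5 − 16.5 = 1
x=4: ŷ = 1.5 + 5·4 = 21.5; e = 21 − 21.5 = -0.5
x=5: ŷ = 1.5 + 5·5 = 26.5; e = 26 − 26.5 = -0.5
x=6: ŷ = 1.5 + 5·6 = 31.5; e = 30.5 − 31.5 = -1
x=7: ŷ = 1.5 + 5·7 = 36.5; e = 37.5 − 36.5 = 1
x=8: ŷ = 1.5 + 5·8 = 41.5; e = 44 − 41.5 = 2.5
x=9: ŷ = 1.5 + 5·9 = 46.5; e = 45 − 46.5 = -1.5
x=10: ŷ = 1.5 + 5·10 = 51.5; e = 51 − 51.5 = -0.5
Largest |e| is 2.5 at x = 8, residual 2.5.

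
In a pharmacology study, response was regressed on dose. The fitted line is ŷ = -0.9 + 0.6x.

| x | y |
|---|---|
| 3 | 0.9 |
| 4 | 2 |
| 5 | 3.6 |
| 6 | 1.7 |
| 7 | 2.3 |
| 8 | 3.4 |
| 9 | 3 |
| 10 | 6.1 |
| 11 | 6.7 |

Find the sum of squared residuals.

x=3: ŷ = -0.9 + 0.6·3 = 0.9; e = 0.9 − 0.9 = 0
x=4: ŷ = -0.9 + 0.6·4 = 1.5; e = 2 − 1.5 = 0.5
x=5: ŷ = -0.9 + 0.6·5 = 2.1; e = 3.6 − 2.1 = 1.5
x=6: ŷ = -0.9 + 0.6·6 = 2.7; e = 1.7 − 2.7 = -1
x=7: ŷ = -0.9 + 0.6·7 = 3.3; e = 2.3 − 3.3 = -1
x=8: ŷ = -0.9 + 0.6·8 = 3.9; e = 3.4 − 3.9 = -0.5
x=9: ŷ = -0.9 + 0.6·9 = 4.5; e = 3 − 4.5 = -1.5
x=10: ŷ = -0.9 + 0.6·10 = 5.1; e = 6.1 − 5.1 = 1
x=11: ŷ = -0.9 + 0.6·11 = 5.7; e = 6.7 − 5.7 = 1
SSE = 0 + 0.25 + 2.25 + 1 + 1 + 0.25 + 2.25 + 1 + 1 = 9

SSE = 9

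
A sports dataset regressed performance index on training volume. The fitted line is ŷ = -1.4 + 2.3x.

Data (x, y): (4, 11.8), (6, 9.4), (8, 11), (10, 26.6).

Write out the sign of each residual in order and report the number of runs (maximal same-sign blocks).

3 runs

x=4: ŷ = -1.4 + 2.3·4 = 7.8; e = 11.8 − 7.8 = 4
x=6: ŷ = -1.4 + 2.3·6 = 12.4; e = 9.4 − 12.4 = -3
x=8: ŷ = -1.4 + 2.3·8 = 17; e = 11 − 17 = -6
x=10: ŷ = -1.4 + 2.3·10 = 21.6; e = 26.6 − 21.6 = 5
Signs: + − − +
Runs: +×1, −×2, +×1 → 3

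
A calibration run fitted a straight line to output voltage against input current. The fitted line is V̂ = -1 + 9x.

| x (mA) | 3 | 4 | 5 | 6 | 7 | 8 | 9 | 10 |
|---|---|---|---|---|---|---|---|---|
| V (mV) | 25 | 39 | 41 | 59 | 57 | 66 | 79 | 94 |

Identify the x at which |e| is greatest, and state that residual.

x=3: V̂ = -1 + 9·3 = 26; e = 25 − 26 = -1
x=4: V̂ = -1 + 9·4 = 35; e = 39 − 35 = 4
x=5: V̂ = -1 + 9·5 = 44; e = 41 − 44 = -3
x=6: V̂ = -1 + 9·6 = 53; e = 59 − 53 = 6
x=7: V̂ = -1 + 9·7 = 62; e = 57 − 62 = -5
x=8: V̂ = -1 + 9·8 = 71; e = 66 − 71 = -5
x=9: V̂ = -1 + 9·9 = 80; e = 79 − 80 = -1
x=10: V̂ = -1 + 9·10 = 89; e = 94 − 89 = 5
Largest |e| is 6 at x = 6, residual 6.

x = 6, e = 6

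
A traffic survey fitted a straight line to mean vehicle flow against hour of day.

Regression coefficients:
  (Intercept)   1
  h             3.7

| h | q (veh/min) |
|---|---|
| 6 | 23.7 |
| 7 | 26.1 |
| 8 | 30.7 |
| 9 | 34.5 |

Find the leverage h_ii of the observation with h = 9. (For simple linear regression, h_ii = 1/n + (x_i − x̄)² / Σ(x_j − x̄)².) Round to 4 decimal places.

h = 0.7000

h̄ = (6 + 7 + 8 + 9)/4 = 7.5
Σ(h − h̄)² = 2.25 + 0.25 + 0.25 + 2.25 = 5
h = 1/4 + (1.5)²/5 = 0.25 + 0.45 = 0.7000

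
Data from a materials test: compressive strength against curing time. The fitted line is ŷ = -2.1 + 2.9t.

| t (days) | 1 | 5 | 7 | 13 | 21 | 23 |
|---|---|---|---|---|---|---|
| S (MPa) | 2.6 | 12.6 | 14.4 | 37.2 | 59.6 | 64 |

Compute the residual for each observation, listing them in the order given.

1.8, 0.2, -3.8, 1.6, 0.8, -0.6

t=1: ŷ = -2.1 + 2.9·1 = 0.8; e = 2.6 − 0.8 = 1.8
t=5: ŷ = -2.1 + 2.9·5 = 12.4; e = 12.6 − 12.4 = 0.2
t=7: ŷ = -2.1 + 2.9·7 = 18.2; e = 14.4 − 18.2 = -3.8
t=13: ŷ = -2.1 + 2.9·13 = 35.6; e = 37.2 − 35.6 = 1.6
t=21: ŷ = -2.1 + 2.9·21 = 58.8; e = 59.6 − 58.8 = 0.8
t=23: ŷ = -2.1 + 2.9·23 = 64.6; e = 64 − 64.6 = -0.6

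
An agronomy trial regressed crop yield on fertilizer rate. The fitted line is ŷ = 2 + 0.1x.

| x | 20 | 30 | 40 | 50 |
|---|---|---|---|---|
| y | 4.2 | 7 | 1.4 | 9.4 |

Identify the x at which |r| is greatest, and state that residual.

x=20: ŷ = 2 + 0.1·20 = 4; r = 4.2 − 4 = 0.2
x=30: ŷ = 2 + 0.1·30 = 5; r = 7 − 5 = 2
x=40: ŷ = 2 + 0.1·40 = 6; r = 1.4 − 6 = -4.6
x=50: ŷ = 2 + 0.1·50 = 7; r = 9.4 − 7 = 2.4
Largest |r| is 4.6 at x = 40, residual -4.6.

x = 40, r = -4.6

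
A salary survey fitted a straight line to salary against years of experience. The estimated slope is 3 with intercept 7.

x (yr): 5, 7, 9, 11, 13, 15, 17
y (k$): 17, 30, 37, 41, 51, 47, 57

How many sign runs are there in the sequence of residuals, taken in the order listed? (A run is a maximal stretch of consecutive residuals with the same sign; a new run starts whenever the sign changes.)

3 runs

x=5: ŷ = 7 + 3·5 = 22; r = 17 − 22 = -5
x=7: ŷ = 7 + 3·7 = 28; r = 30 − 28 = 2
x=9: ŷ = 7 + 3·9 = 34; r = 37 − 34 = 3
x=11: ŷ = 7 + 3·11 = 40; r = 41 − 40 = 1
x=13: ŷ = 7 + 3·13 = 46; r = 51 − 46 = 5
x=15: ŷ = 7 + 3·15 = 52; r = 47 − 52 = -5
x=17: ŷ = 7 + 3·17 = 58; r = 57 − 58 = -1
Signs: − + + + + − −
Runs: −×1, +×4, −×2 → 3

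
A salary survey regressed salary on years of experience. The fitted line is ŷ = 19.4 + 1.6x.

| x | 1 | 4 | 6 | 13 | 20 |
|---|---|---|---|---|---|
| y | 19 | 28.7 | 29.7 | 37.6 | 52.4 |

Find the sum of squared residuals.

SSE = 20.66

x=1: ŷ = 19.4 + 1.6·1 = 21; r = 19 − 21 = -2
x=4: ŷ = 19.4 + 1.6·4 = 25.8; r = 28.7 − 25.8 = 2.9
x=6: ŷ = 19.4 + 1.6·6 = 29; r = 29.7 − 29 = 0.7
x=13: ŷ = 19.4 + 1.6·13 = 40.2; r = 37.6 − 40.2 = -2.6
x=20: ŷ = 19.4 + 1.6·20 = 51.4; r = 52.4 − 51.4 = 1
SSE = 4 + 8.41 + 0.49 + 6.76 + 1 = 20.66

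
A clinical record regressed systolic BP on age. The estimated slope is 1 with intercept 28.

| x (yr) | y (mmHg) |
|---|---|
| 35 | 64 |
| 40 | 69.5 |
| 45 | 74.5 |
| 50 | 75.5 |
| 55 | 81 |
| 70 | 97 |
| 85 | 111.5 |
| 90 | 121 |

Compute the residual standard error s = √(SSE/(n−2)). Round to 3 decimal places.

x=35: ŷ = 28 + 35 = 63; e = 64 − 63 = 1
x=40: ŷ = 28 + 40 = 68; e = 69.5 − 68 = 1.5
x=45: ŷ = 28 + 45 = 73; e = 74.5 − 73 = 1.5
x=50: ŷ = 28 + 50 = 78; e = 75.5 − 78 = -2.5
x=55: ŷ = 28 + 55 = 83; e = 81 − 83 = -2
x=70: ŷ = 28 + 70 = 98; e = 97 − 98 = -1
x=85: ŷ = 28 + 85 = 113; e = 111.5 − 113 = -1.5
x=90: ŷ = 28 + 90 = 118; e = 121 − 118 = 3
SSE = 1 + 2.25 + 2.25 + 6.25 + 4 + 1 + 2.25 + 9 = 28
s = √(28/6) = √4.66667 ≈ 2.160

s = 2.160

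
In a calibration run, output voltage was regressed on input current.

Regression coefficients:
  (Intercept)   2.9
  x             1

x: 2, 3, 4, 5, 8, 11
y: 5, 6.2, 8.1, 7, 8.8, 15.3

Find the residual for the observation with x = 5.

ŷ = 2.9 + 5 = 7.9
r = 7 − 7.9 = -0.9

r = -0.9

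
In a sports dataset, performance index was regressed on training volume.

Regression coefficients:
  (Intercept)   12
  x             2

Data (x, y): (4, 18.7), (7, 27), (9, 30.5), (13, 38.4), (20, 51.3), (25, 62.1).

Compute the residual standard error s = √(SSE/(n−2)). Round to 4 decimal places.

x=4: ŷ = 12 + 2·4 = 20; e = 18.7 − 20 = -1.3
x=7: ŷ = 12 + 2·7 = 26; e = 27 − 26 = 1
x=9: ŷ = 12 + 2·9 = 30; e = 30.5 − 30 = 0.5
x=13: ŷ = 12 + 2·13 = 38; e = 38.4 − 38 = 0.4
x=20: ŷ = 12 + 2·20 = 52; e = 51.3 − 52 = -0.7
x=25: ŷ = 12 + 2·25 = 62; e = 62.1 − 62 = 0.1
SSE = 1.69 + 1 + 0.25 + 0.16 + 0.49 + 0.01 = 3.6
s = √(3.6/4) = √0.9 ≈ 0.9487

s = 0.9487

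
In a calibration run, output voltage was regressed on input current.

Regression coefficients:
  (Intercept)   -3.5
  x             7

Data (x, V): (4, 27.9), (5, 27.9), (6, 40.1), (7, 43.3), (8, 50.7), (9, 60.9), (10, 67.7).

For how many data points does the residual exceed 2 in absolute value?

x=4: ŷ = -3.5 + 7·4 = 24.5; r = 27.9 − 24.5 = 3.4
x=5: ŷ = -3.5 + 7·5 = 31.5; r = 27.9 − 31.5 = -3.6
x=6: ŷ = -3.5 + 7·6 = 38.5; r = 40.1 − 38.5 = 1.6
x=7: ŷ = -3.5 + 7·7 = 45.5; r = 43.3 − 45.5 = -2.2
x=8: ŷ = -3.5 + 7·8 = 52.5; r = 50.7 − 52.5 = -1.8
x=9: ŷ = -3.5 + 7·9 = 59.5; r = 60.9 − 59.5 = 1.4
x=10: ŷ = -3.5 + 7·10 = 66.5; r = 67.7 − 66.5 = 1.2
|r| > 2: x=4 (|r|=3.4), x=5 (|r|=3.6), x=7 (|r|=2.2) → 3

3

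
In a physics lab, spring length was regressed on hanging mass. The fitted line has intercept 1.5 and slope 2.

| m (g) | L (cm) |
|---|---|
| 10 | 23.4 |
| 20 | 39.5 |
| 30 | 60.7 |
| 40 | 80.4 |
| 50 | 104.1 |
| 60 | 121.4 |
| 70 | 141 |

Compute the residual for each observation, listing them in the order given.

m=10: ŷ = 1.5 + 2·10 = 21.5; r = 23.4 − 21.5 = 1.9
m=20: ŷ = 1.5 + 2·20 = 41.5; r = 39.5 − 41.5 = -2
m=30: ŷ = 1.5 + 2·30 = 61.5; r = 60.7 − 61.5 = -0.8
m=40: ŷ = 1.5 + 2·40 = 81.5; r = 80.4 − 81.5 = -1.1
m=50: ŷ = 1.5 + 2·50 = 101.5; r = 104.1 − 101.5 = 2.6
m=60: ŷ = 1.5 + 2·60 = 121.5; r = 121.4 − 121.5 = -0.1
m=70: ŷ = 1.5 + 2·70 = 141.5; r = 141 − 141.5 = -0.5

1.9, -2, -0.8, -1.1, 2.6, -0.1, -0.5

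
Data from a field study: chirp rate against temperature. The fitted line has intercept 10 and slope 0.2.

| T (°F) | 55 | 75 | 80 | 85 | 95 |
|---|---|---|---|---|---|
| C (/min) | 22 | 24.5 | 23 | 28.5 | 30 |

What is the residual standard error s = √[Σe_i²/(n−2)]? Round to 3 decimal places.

s = 2.121

T=55: ŷ = 10 + 0.2·55 = 21; e = 22 − 21 = 1
T=75: ŷ = 10 + 0.2·75 = 25; e = 24.5 − 25 = -0.5
T=80: ŷ = 10 + 0.2·80 = 26; e = 23 − 26 = -3
T=85: ŷ = 10 + 0.2·85 = 27; e = 28.5 − 27 = 1.5
T=95: ŷ = 10 + 0.2·95 = 29; e = 30 − 29 = 1
SSE = 1 + 0.25 + 9 + 2.25 + 1 = 13.5
s = √(13.5/3) = √4.5 ≈ 2.121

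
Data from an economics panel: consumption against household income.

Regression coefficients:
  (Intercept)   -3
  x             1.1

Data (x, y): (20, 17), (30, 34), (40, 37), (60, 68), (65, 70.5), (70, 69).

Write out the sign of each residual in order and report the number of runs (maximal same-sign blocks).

5 runs

x=20: ŷ = -3 + 1.1·20 = 19; r = 17 − 19 = -2
x=30: ŷ = -3 + 1.1·30 = 30; r = 34 − 30 = 4
x=40: ŷ = -3 + 1.1·40 = 41; r = 37 − 41 = -4
x=60: ŷ = -3 + 1.1·60 = 63; r = 68 − 63 = 5
x=65: ŷ = -3 + 1.1·65 = 68.5; r = 70.5 − 68.5 = 2
x=70: ŷ = -3 + 1.1·70 = 74; r = 69 − 74 = -5
Signs: − + − + + −
Runs: −×1, +×1, −×1, +×2, −×1 → 5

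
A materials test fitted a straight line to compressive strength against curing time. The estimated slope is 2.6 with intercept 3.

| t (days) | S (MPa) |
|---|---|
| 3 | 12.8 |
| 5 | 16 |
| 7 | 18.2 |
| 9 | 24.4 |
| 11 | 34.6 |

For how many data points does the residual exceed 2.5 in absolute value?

2

t=3: Ŝ = 3 + 2.6·3 = 10.8; r = 12.8 − 10.8 = 2
t=5: Ŝ = 3 + 2.6·5 = 16; r = 16 − 16 = 0
t=7: Ŝ = 3 + 2.6·7 = 21.2; r = 18.2 − 21.2 = -3
t=9: Ŝ = 3 + 2.6·9 = 26.4; r = 24.4 − 26.4 = -2
t=11: Ŝ = 3 + 2.6·11 = 31.6; r = 34.6 − 31.6 = 3
|r| > 2.5: t=7 (|r|=3), t=11 (|r|=3) → 2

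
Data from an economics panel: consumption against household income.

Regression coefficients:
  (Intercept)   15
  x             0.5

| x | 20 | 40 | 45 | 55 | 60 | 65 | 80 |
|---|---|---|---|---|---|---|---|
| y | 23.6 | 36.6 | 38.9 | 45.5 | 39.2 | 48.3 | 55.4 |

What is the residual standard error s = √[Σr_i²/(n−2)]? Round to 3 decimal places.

x=20: ŷ = 15 + 0.5·20 = 25; r = 23.6 − 25 = -1.4
x=40: ŷ = 15 + 0.5·40 = 35; r = 36.6 − 35 = 1.6
x=45: ŷ = 15 + 0.5·45 = 37.5; r = 38.9 − 37.5 = 1.4
x=55: ŷ = 15 + 0.5·55 = 42.5; r = 45.5 − 42.5 = 3
x=60: ŷ = 15 + 0.5·60 = 45; r = 39.2 − 45 = -5.8
x=65: ŷ = 15 + 0.5·65 = 47.5; r = 48.3 − 47.5 = 0.8
x=80: ŷ = 15 + 0.5·80 = 55; r = 55.4 − 55 = 0.4
SSE = 1.96 + 2.56 + 1.96 + 9 + 33.64 + 0.64 + 0.16 = 49.92
s = √(49.92/5) = √9.984 ≈ 3.160

s = 3.160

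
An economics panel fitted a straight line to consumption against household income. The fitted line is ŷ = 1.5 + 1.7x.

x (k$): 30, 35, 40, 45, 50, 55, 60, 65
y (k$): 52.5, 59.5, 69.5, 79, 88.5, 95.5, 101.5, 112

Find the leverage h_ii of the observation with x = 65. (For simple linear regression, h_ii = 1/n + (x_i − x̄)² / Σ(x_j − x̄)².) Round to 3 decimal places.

x̄ = (30 + 35 + 40 + 45 + 50 + 55 + 60 + 65)/8 = 47.5
Σ(x − x̄)² = 306.25 + 156.25 + 56.25 + 6.25 + 6.25 + 56.25 + 156.25 + 306.25 = 1050
h = 1/8 + (17.5)²/1050 = 0.125 + 0.291667 = 0.417

h = 0.417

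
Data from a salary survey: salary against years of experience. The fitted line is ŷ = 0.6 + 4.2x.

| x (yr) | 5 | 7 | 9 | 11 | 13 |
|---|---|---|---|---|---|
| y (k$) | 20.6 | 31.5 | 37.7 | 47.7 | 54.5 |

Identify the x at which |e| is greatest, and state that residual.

x = 7, e = 1.5

x=5: ŷ = 0.6 + 4.2·5 = 21.6; e = 20.6 − 21.6 = -1
x=7: ŷ = 0.6 + 4.2·7 = 30; e = 31.5 − 30 = 1.5
x=9: ŷ = 0.6 + 4.2·9 = 38.4; e = 37.7 − 38.4 = -0.7
x=11: ŷ = 0.6 + 4.2·11 = 46.8; e = 47.7 − 46.8 = 0.9
x=13: ŷ = 0.6 + 4.2·13 = 55.2; e = 54.5 − 55.2 = -0.7
Largest |e| is 1.5 at x = 7, residual 1.5.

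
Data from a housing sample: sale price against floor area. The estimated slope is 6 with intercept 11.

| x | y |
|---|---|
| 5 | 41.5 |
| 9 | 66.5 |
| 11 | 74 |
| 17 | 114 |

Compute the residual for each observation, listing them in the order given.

0.5, 1.5, -3, 1

x=5: ŷ = 11 + 6·5 = 41; r = 41.5 − 41 = 0.5
x=9: ŷ = 11 + 6·9 = 65; r = 66.5 − 65 = 1.5
x=11: ŷ = 11 + 6·11 = 77; r = 74 − 77 = -3
x=17: ŷ = 11 + 6·17 = 113; r = 114 − 113 = 1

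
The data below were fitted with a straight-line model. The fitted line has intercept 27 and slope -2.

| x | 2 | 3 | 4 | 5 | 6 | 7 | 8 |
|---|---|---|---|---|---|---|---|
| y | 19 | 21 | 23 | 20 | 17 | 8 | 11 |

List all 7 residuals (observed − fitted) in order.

-4, 0, 4, 3, 2, -5, 0

x=2: ŷ = 27 − 2·2 = 23; r = 19 − 23 = -4
x=3: ŷ = 27 − 2·3 = 21; r = 21 − 21 = 0
x=4: ŷ = 27 − 2·4 = 19; r = 23 − 19 = 4
x=5: ŷ = 27 − 2·5 = 17; r = 20 − 17 = 3
x=6: ŷ = 27 − 2·6 = 15; r = 17 − 15 = 2
x=7: ŷ = 27 − 2·7 = 13; r = 8 − 13 = -5
x=8: ŷ = 27 − 2·8 = 11; r = 11 − 11 = 0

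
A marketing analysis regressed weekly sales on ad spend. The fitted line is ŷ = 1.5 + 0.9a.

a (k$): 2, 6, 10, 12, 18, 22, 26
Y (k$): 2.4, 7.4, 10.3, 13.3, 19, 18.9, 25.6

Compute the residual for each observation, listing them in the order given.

a=2: ŷ = 1.5 + 0.9·2 = 3.3; e = 2.4 − 3.3 = -0.9
a=6: ŷ = 1.5 + 0.9·6 = 6.9; e = 7.4 − 6.9 = 0.5
a=10: ŷ = 1.5 + 0.9·10 = 10.5; e = 10.3 − 10.5 = -0.2
a=12: ŷ = 1.5 + 0.9·12 = 12.3; e = 13.3 − 12.3 = 1
a=18: ŷ = 1.5 + 0.9·18 = 17.7; e = 19 − 17.7 = 1.3
a=22: ŷ = 1.5 + 0.9·22 = 21.3; e = 18.9 − 21.3 = -2.4
a=26: ŷ = 1.5 + 0.9·26 = 24.9; e = 25.6 − 24.9 = 0.7

-0.9, 0.5, -0.2, 1, 1.3, -2.4, 0.7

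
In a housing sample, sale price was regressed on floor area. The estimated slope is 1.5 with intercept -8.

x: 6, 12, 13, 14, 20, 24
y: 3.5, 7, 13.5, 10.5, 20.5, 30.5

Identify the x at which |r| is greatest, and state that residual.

x = 12, r = -3

x=6: ŷ = -8 + 1.5·6 = 1; r = 3.5 − 1 = 2.5
x=12: ŷ = -8 + 1.5·12 = 10; r = 7 − 10 = -3
x=13: ŷ = -8 + 1.5·13 = 11.5; r = 13.5 − 11.5 = 2
x=14: ŷ = -8 + 1.5·14 = 13; r = 10.5 − 13 = -2.5
x=20: ŷ = -8 + 1.5·20 = 22; r = 20.5 − 22 = -1.5
x=24: ŷ = -8 + 1.5·24 = 28; r = 30.5 − 28 = 2.5
Largest |r| is 3 at x = 12, residual -3.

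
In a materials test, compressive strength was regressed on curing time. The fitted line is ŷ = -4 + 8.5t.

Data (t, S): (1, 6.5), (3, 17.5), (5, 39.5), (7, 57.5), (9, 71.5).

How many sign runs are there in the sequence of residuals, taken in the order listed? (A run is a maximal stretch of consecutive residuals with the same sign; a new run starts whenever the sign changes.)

t=1: ŷ = -4 + 8.5·1 = 4.5; e = 6.5 − 4.5 = 2
t=3: ŷ = -4 + 8.5·3 = 21.5; e = 17.5 − 21.5 = -4
t=5: ŷ = -4 + 8.5·5 = 38.5; e = 39.5 − 38.5 = 1
t=7: ŷ = -4 + 8.5·7 = 55.5; e = 57.5 − 55.5 = 2
t=9: ŷ = -4 + 8.5·9 = 72.5; e = 71.5 − 72.5 = -1
Signs: + − + + −
Runs: +×1, −×1, +×2, −×1 → 4

4 runs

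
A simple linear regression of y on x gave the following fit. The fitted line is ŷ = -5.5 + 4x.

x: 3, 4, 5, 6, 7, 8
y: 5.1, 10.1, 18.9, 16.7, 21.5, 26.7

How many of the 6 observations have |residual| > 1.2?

x=3: ŷ = -5.5 + 4·3 = 6.5; e = 5.1 − 6.5 = -1.4
x=4: ŷ = -5.5 + 4·4 = 10.5; e = 10.1 − 10.5 = -0.4
x=5: ŷ = -5.5 + 4·5 = 14.5; e = 18.9 − 14.5 = 4.4
x=6: ŷ = -5.5 + 4·6 = 18.5; e = 16.7 − 18.5 = -1.8
x=7: ŷ = -5.5 + 4·7 = 22.5; e = 21.5 − 22.5 = -1
x=8: ŷ = -5.5 + 4·8 = 26.5; e = 26.7 − 26.5 = 0.2
|e| > 1.2: x=3 (|e|=1.4), x=5 (|e|=4.4), x=6 (|e|=1.8) → 3

3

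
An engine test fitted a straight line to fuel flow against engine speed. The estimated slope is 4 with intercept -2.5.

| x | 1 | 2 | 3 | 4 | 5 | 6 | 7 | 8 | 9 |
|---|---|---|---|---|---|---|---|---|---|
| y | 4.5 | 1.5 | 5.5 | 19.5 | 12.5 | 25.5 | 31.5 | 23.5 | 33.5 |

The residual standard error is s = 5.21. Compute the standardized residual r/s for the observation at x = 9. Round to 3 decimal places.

ŷ = -2.5 + 4·9 = 33.5
r = 33.5 − 33.5 = 0
r/s = 0 / 5.21 = 0.000

0.000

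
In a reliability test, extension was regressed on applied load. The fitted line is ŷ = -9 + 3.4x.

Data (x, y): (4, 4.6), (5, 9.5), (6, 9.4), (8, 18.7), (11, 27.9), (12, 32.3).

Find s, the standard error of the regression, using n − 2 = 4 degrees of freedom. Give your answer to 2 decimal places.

x=4: ŷ = -9 + 3.4·4 = 4.6; e = 4.6 − 4.6 = 0
x=5: ŷ = -9 + 3.4·5 = 8; e = 9.5 − 8 = 1.5
x=6: ŷ = -9 + 3.4·6 = 11.4; e = 9.4 − 11.4 = -2
x=8: ŷ = -9 + 3.4·8 = 18.2; e = 18.7 − 18.2 = 0.5
x=11: ŷ = -9 + 3.4·11 = 28.4; e = 27.9 − 28.4 = -0.5
x=12: ŷ = -9 + 3.4·12 = 31.8; e = 32.3 − 31.8 = 0.5
SSE = 0 + 2.25 + 4 + 0.25 + 0.25 + 0.25 = 7
s = √(7/4) = √1.75 ≈ 1.32

s = 1.32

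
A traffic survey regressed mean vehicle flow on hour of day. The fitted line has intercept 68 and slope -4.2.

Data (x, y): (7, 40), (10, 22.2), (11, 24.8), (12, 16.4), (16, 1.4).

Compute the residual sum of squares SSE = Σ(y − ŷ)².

SSE = 27.2

x=7: ŷ = 68 − 4.2·7 = 38.6; r = 40 − 38.6 = 1.4
x=10: ŷ = 68 − 4.2·10 = 26; r = 22.2 − 26 = -3.8
x=11: ŷ = 68 − 4.2·11 = 21.8; r = 24.8 − 21.8 = 3
x=12: ŷ = 68 − 4.2·12 = 17.6; r = 16.4 − 17.6 = -1.2
x=16: ŷ = 68 − 4.2·16 = 0.8; r = 1.4 − 0.8 = 0.6
SSE = 1.96 + 14.44 + 9 + 1.44 + 0.36 = 27.2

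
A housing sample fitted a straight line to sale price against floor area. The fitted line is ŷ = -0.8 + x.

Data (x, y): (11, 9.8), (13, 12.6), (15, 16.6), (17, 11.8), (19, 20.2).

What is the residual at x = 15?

r = 2.4

ŷ = -0.8 + 15 = 14.2
r = 16.6 − 14.2 = 2.4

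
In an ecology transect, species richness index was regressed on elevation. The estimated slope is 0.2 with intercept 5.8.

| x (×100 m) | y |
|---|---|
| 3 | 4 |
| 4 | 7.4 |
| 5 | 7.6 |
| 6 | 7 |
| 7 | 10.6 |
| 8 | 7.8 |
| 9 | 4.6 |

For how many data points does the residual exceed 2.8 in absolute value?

2

x=3: ŷ = 5.8 + 0.2·3 = 6.4; e = 4 − 6.4 = -2.4
x=4: ŷ = 5.8 + 0.2·4 = 6.6; e = 7.4 − 6.6 = 0.8
x=5: ŷ = 5.8 + 0.2·5 = 6.8; e = 7.6 − 6.8 = 0.8
x=6: ŷ = 5.8 + 0.2·6 = 7; e = 7 − 7 = 0
x=7: ŷ = 5.8 + 0.2·7 = 7.2; e = 10.6 − 7.2 = 3.4
x=8: ŷ = 5.8 + 0.2·8 = 7.4; e = 7.8 − 7.4 = 0.4
x=9: ŷ = 5.8 + 0.2·9 = 7.6; e = 4.6 − 7.6 = -3
|e| > 2.8: x=7 (|e|=3.4), x=9 (|e|=3) → 2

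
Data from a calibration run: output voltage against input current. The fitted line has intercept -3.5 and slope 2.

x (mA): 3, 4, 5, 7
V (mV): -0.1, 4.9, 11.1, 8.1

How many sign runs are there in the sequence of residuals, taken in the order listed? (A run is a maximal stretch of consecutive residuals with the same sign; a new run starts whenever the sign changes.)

3 runs

x=3: V̂ = -3.5 + 2·3 = 2.5; r = -0.1 − 2.5 = -2.6
x=4: V̂ = -3.5 + 2·4 = 4.5; r = 4.9 − 4.5 = 0.4
x=5: V̂ = -3.5 + 2·5 = 6.5; r = 11.1 − 6.5 = 4.6
x=7: V̂ = -3.5 + 2·7 = 10.5; r = 8.1 − 10.5 = -2.4
Signs: − + + −
Runs: −×1, +×2, −×1 → 3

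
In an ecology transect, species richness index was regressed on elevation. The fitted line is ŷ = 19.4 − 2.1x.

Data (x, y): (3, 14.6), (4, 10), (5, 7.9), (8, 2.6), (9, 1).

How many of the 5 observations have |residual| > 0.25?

x=3: ŷ = 19.4 − 2.1·3 = 13.1; e = 14.6 − 13.1 = 1.5
x=4: ŷ = 19.4 − 2.1·4 = 11; e = 10 − 11 = -1
x=5: ŷ = 19.4 − 2.1·5 = 8.9; e = 7.9 − 8.9 = -1
x=8: ŷ = 19.4 − 2.1·8 = 2.6; e = 2.6 − 2.6 = 0
x=9: ŷ = 19.4 − 2.1·9 = 0.5; e = 1 − 0.5 = 0.5
|e| > 0.25: x=3 (|e|=1.5), x=4 (|e|=1), x=5 (|e|=1), x=9 (|e|=0.5) → 4

4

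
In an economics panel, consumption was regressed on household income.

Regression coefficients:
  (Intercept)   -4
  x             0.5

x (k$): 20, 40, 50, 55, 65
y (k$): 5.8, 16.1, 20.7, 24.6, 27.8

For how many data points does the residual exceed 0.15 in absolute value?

x=20: ŷ = -4 + 0.5·20 = 6; r = 5.8 − 6 = -0.2
x=40: ŷ = -4 + 0.5·40 = 16; r = 16.1 − 16 = 0.1
x=50: ŷ = -4 + 0.5·50 = 21; r = 20.7 − 21 = -0.3
x=55: ŷ = -4 + 0.5·55 = 23.5; r = 24.6 − 23.5 = 1.1
x=65: ŷ = -4 + 0.5·65 = 28.5; r = 27.8 − 28.5 = -0.7
|r| > 0.15: x=20 (|r|=0.2), x=50 (|r|=0.3), x=55 (|r|=1.1), x=65 (|r|=0.7) → 4

4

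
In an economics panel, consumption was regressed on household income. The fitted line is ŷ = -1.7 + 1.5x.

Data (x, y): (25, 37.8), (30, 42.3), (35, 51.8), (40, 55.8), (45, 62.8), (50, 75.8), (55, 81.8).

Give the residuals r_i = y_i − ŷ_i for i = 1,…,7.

x=25: ŷ = -1.7 + 1.5·25 = 35.8; r = 37.8 − 35.8 = 2
x=30: ŷ = -1.7 + 1.5·30 = 43.3; r = 42.3 − 43.3 = -1
x=35: ŷ = -1.7 + 1.5·35 = 50.8; r = 51.8 − 50.8 = 1
x=40: ŷ = -1.7 + 1.5·40 = 58.3; r = 55.8 − 58.3 = -2.5
x=45: ŷ = -1.7 + 1.5·45 = 65.8; r = 62.8 − 65.8 = -3
x=50: ŷ = -1.7 + 1.5·50 = 73.3; r = 75.8 − 73.3 = 2.5
x=55: ŷ = -1.7 + 1.5·55 = 80.8; r = 81.8 − 80.8 = 1

2, -1, 1, -2.5, -3, 2.5, 1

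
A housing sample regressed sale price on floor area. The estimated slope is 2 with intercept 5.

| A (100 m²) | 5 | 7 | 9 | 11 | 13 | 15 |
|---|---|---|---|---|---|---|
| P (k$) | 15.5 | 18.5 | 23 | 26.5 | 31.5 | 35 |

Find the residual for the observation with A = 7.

P̂ = 5 + 2·7 = 19
r = 18.5 − 19 = -0.5

r = -0.5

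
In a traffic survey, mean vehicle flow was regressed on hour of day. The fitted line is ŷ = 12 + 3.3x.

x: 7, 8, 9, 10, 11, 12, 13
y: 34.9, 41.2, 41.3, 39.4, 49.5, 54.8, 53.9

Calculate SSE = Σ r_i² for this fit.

SSE = 52.08

x=7: ŷ = 12 + 3.3·7 = 35.1; r = 34.9 − 35.1 = -0.2
x=8: ŷ = 12 + 3.3·8 = 38.4; r = 41.2 − 38.4 = 2.8
x=9: ŷ = 12 + 3.3·9 = 41.7; r = 41.3 − 41.7 = -0.4
x=10: ŷ = 12 + 3.3·10 = 45; r = 39.4 − 45 = -5.6
x=11: ŷ = 12 + 3.3·11 = 48.3; r = 49.5 − 48.3 = 1.2
x=12: ŷ = 12 + 3.3·12 = 51.6; r = 54.8 − 51.6 = 3.2
x=13: ŷ = 12 + 3.3·13 = 54.9; r = 53.9 − 54.9 = -1
SSE = 0.04 + 7.84 + 0.16 + 31.36 + 1.44 + 10.24 + 1 = 52.08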